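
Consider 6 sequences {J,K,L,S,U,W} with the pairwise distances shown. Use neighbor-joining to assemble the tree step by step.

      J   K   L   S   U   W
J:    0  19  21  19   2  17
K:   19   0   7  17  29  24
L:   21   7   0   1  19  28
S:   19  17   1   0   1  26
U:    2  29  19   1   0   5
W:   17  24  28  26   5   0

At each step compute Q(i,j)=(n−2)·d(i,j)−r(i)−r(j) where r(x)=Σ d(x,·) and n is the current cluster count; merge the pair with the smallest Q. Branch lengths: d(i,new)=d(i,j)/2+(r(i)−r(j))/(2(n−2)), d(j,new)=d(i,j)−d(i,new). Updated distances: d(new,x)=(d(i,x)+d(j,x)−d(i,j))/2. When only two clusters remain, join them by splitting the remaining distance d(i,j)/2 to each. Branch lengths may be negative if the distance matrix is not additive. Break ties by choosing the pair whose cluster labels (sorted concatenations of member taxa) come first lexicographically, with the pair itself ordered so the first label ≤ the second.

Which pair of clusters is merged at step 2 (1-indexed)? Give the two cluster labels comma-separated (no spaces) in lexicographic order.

1. join K+L (d=7, Q=-144) ⇒ KL; edges |K|=6, |L|=1
  updated: d(J,KL)=33/2, d(KL,S)=11/2, d(KL,U)=41/2, d(KL,W)=45/2
2. join KL+S (d=11/2, Q=-100) ⇒ KLS; edges |KL|=5, |S|=1/2
  updated: d(J,KLS)=15, d(KLS,U)=8, d(KLS,W)=43/2
3. join J+KLS (d=15, Q=-97/2) ⇒ JKLS; edges |J|=39/8, |KLS|=81/8
  updated: d(JKLS,U)=-5/2, d(JKLS,W)=47/4
4. join JKLS+U (d=-5/2, Q=-57/4) ⇒ JKLSU; edges |JKLS|=17/8, |U|=-37/8
  updated: d(JKLSU,W)=77/8
5. join JKLSU+W (d=77/8) ⇒ JKLSUW; edges |JKLSU|=77/16, |W|=77/16
final tree: (((J:39/8,((K:6,L:1):5,S:1/2):81/8):17/8,U:-37/8):77/16,W:77/16)
total length: 277/8

KL,S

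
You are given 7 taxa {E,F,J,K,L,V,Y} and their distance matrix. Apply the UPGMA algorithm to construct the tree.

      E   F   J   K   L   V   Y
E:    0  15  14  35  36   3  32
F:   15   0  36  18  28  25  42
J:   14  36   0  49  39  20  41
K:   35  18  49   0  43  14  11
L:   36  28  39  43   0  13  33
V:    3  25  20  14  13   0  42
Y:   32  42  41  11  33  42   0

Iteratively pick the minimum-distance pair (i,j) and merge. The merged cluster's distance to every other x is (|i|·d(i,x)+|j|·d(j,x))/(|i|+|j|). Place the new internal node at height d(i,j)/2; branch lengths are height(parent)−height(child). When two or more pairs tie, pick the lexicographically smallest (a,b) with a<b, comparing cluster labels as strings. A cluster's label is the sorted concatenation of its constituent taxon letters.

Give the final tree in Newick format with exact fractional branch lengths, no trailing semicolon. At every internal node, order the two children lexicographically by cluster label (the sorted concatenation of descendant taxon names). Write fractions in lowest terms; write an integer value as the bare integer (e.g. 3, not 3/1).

iteration 1: select E,V (d=3); attach at lengths (3/2, 3/2); label the merged cluster EV
  updated: d(EV,F)=20, d(EV,J)=17, d(EV,K)=49/2, d(EV,L)=49/2, d(EV,Y)=37
iteration 2: select K,Y (d=11); attach at lengths (11/2, 11/2); label the merged cluster KY
  updated: d(EV,KY)=123/4, d(F,KY)=30, d(J,KY)=45, d(KY,L)=38
iteration 3: select EV,J (d=17); attach at lengths (7, 17/2); label the merged cluster EJV
  updated: d(EJV,F)=76/3, d(EJV,KY)=71/2, d(EJV,L)=88/3
iteration 4: select EJV,F (d=76/3); attach at lengths (25/6, 38/3); label the merged cluster EFJV
  updated: d(EFJV,KY)=273/8, d(EFJV,L)=29
iteration 5: select EFJV,L (d=29); attach at lengths (11/6, 29/2); label the merged cluster EFJLV
  updated: d(EFJLV,KY)=349/10
iteration 6: select EFJLV,KY (d=349/10); attach at lengths (59/20, 239/20); label the merged cluster EFJKLVY
final tree: (((((E:3/2,V:3/2):7,J:17/2):25/6,F:38/3):11/6,L:29/2):59/20,(K:11/2,Y:11/2):239/20)
total length: 2327/30

(((((E:3/2,V:3/2):7,J:17/2):25/6,F:38/3):11/6,L:29/2):59/20,(K:11/2,Y:11/2):239/20)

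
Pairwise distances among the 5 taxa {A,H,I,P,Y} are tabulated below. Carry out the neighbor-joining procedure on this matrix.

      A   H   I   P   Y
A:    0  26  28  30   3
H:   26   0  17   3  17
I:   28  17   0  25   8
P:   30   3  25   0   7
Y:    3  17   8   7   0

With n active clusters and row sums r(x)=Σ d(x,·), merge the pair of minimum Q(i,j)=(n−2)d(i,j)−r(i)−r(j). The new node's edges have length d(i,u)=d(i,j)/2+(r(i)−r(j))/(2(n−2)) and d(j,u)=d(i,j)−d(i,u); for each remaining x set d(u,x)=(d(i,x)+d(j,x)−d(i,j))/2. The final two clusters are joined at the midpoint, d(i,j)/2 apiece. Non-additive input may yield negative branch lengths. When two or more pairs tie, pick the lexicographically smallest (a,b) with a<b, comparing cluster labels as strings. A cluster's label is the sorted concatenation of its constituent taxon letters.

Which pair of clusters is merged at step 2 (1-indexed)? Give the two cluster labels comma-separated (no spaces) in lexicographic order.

A,Y

step 1: merge (H,P) at d=3, Q=-119; branch lengths H→7/6, P→11/6; new cluster HP
  updated: d(A,HP)=53/2, d(HP,I)=39/2, d(HP,Y)=21/2
step 2: merge (A,Y) at d=3, Q=-73; branch lengths A→21/2, Y→-15/2; new cluster AY
  updated: d(AY,HP)=17, d(AY,I)=33/2
step 3: merge (AY,HP) at d=17, Q=-53; branch lengths AY→7, HP→10; new cluster AHPY
  updated: d(AHPY,I)=19/2
step 4: merge (AHPY,I) at d=19/2; branch lengths AHPY→19/4, I→19/4; new cluster AHIPY
final tree: (((A:21/2,Y:-15/2):7,(H:7/6,P:11/6):10):19/4,I:19/4)
total length: 65/2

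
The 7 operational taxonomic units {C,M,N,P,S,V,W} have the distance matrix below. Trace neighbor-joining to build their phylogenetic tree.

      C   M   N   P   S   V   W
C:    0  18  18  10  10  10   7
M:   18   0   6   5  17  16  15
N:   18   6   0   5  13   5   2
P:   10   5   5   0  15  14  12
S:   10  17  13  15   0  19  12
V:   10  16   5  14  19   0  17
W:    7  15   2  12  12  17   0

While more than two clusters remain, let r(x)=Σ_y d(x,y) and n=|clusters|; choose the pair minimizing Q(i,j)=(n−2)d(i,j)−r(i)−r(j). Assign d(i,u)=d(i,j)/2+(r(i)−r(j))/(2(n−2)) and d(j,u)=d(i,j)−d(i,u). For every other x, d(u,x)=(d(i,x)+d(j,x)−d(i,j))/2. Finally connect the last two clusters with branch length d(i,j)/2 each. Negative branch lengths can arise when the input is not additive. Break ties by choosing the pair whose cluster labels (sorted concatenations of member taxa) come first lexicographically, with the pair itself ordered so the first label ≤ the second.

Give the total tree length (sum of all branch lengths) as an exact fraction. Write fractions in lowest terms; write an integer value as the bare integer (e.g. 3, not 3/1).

265/8

1. join M+P (d=5, Q=-113) ⇒ MP; edges |M|=41/10, |P|=9/10
  updated: d(C,MP)=23/2, d(MP,N)=3, d(MP,S)=27/2, d(MP,V)=25/2, d(MP,W)=11
2. join N+V (d=5, Q=-169/2) ⇒ NV; edges |N|=-5/16, |V|=85/16
  updated: d(C,NV)=23/2, d(MP,NV)=21/4, d(NV,S)=27/2, d(NV,W)=7
3. join MP+NV (d=21/4, Q=-251/4) ⇒ MNPV; edges |MP|=79/24, |NV|=47/24
  updated: d(C,MNPV)=71/8, d(MNPV,S)=87/8, d(MNPV,W)=51/8
4. join C+S (d=10, Q=-155/4) ⇒ CS; edges |C|=13/4, |S|=27/4
  updated: d(CS,MNPV)=39/8, d(CS,W)=9/2
5. join CS+MNPV (d=39/8, Q=-63/4) ⇒ CMNPSV; edges |CS|=3/2, |MNPV|=27/8
  updated: d(CMNPSV,W)=3
6. join CMNPSV+W (d=3) ⇒ CMNPSVW; edges |CMNPSV|=3/2, |W|=3/2
final tree: (((C:13/4,S:27/4):3/2,((M:41/10,P:9/10):79/24,(N:-5/16,V:85/16):47/24):27/8):3/2,W:3/2)
total length: 265/8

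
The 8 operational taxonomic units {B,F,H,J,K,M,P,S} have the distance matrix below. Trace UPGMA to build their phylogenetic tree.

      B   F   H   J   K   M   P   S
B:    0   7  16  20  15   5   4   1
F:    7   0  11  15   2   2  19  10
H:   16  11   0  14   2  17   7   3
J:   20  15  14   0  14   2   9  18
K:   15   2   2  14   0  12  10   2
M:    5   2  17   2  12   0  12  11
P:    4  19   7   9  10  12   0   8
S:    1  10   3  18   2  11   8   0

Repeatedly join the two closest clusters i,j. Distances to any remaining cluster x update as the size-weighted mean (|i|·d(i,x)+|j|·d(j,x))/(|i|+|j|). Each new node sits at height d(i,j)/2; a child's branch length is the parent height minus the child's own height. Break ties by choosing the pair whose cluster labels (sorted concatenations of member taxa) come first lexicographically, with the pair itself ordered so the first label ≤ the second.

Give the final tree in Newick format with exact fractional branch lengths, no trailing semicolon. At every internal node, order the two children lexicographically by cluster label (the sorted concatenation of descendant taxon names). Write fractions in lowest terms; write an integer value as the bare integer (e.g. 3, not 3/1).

step 1: merge (B,S) at d=1; branch lengths B→1/2, S→1/2; new cluster BS
  updated: d(BS,F)=17/2, d(BS,H)=19/2, d(BS,J)=19, d(BS,K)=17/2, d(BS,M)=8, d(BS,P)=6
step 2: merge (F,K) at d=2; branch lengths F→1, K→1; new cluster FK
  updated: d(BS,FK)=17/2, d(FK,H)=13/2, d(FK,J)=29/2, d(FK,M)=7, d(FK,P)=29/2
step 3: merge (J,M) at d=2; branch lengths J→1, M→1; new cluster JM
  updated: d(BS,JM)=27/2, d(FK,JM)=43/4, d(H,JM)=31/2, d(JM,P)=21/2
step 4: merge (BS,P) at d=6; branch lengths BS→5/2, P→3; new cluster BPS
  updated: d(BPS,FK)=21/2, d(BPS,H)=26/3, d(BPS,JM)=25/2
step 5: merge (FK,H) at d=13/2; branch lengths FK→9/4, H→13/4; new cluster FHK
  updated: d(BPS,FHK)=89/9, d(FHK,JM)=37/3
step 6: merge (BPS,FHK) at d=89/9; branch lengths BPS→35/18, FHK→61/36; new cluster BFHKPS
  updated: d(BFHKPS,JM)=149/12
step 7: merge (BFHKPS,JM) at d=149/12; branch lengths BFHKPS→91/72, JM→125/24; new cluster BFHJKMPS
final tree: ((((B:1/2,S:1/2):5/2,P:3):35/18,((F:1,K:1):9/4,H:13/4):61/36):91/72,(J:1,M:1):125/24)
total length: 235/9

((((B:1/2,S:1/2):5/2,P:3):35/18,((F:1,K:1):9/4,H:13/4):61/36):91/72,(J:1,M:1):125/24)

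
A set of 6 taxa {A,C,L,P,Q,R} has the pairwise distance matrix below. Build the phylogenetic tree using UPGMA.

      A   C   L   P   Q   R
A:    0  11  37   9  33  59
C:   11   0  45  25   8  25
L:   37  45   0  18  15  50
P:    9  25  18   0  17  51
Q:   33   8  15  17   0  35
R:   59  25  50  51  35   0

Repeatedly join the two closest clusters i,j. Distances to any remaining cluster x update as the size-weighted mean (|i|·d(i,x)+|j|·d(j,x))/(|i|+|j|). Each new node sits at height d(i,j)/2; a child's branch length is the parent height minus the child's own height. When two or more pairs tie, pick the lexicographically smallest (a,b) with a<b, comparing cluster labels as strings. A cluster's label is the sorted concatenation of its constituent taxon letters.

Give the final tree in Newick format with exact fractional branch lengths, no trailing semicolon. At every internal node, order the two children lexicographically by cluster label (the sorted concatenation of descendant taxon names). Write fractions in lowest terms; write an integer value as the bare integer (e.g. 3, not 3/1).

((((A:9/2,P:9/2):25/4,(C:4,Q:4):27/4):29/8,L:115/8):61/8,R:22)

1. join C+Q (d=8) ⇒ CQ; edges |C|=4, |Q|=4
  updated: d(A,CQ)=22, d(CQ,L)=30, d(CQ,P)=21, d(CQ,R)=30
2. join A+P (d=9) ⇒ AP; edges |A|=9/2, |P|=9/2
  updated: d(AP,CQ)=43/2, d(AP,L)=55/2, d(AP,R)=55
3. join AP+CQ (d=43/2) ⇒ ACPQ; edges |AP|=25/4, |CQ|=27/4
  updated: d(ACPQ,L)=115/4, d(ACPQ,R)=85/2
4. join ACPQ+L (d=115/4) ⇒ ACLPQ; edges |ACPQ|=29/8, |L|=115/8
  updated: d(ACLPQ,R)=44
5. join ACLPQ+R (d=44) ⇒ ACLPQR; edges |ACLPQ|=61/8, |R|=22
final tree: ((((A:9/2,P:9/2):25/4,(C:4,Q:4):27/4):29/8,L:115/8):61/8,R:22)
total length: 621/8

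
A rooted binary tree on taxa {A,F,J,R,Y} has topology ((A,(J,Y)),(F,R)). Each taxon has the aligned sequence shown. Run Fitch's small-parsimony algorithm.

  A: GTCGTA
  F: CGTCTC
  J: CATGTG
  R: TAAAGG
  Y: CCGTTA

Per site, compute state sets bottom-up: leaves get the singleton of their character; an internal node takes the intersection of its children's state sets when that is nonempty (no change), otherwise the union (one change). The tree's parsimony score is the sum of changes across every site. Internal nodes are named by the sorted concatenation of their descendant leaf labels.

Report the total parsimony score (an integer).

15

[col 0] JY: children J:{C}, Y:{C} ∩→ {C}; cost 0
[col 0] AJY: children A:{G}, JY:{C} ∪→ {C,G}; cost 1
[col 0] FR: children F:{C}, R:{T} ∪→ {C,T}; cost 1
[col 0] AFJRY: children AJY:{C,G}, FR:{C,T} ∩→ {C}; cost 0
[col 1] JY: children J:{A}, Y:{C} ∪→ {A,C}; cost 1
[col 1] AJY: children A:{T}, JY:{A,C} ∪→ {A,C,T}; cost 1
[col 1] FR: children F:{G}, R:{A} ∪→ {A,G}; cost 1
[col 1] AFJRY: children AJY:{A,C,T}, FR:{A,G} ∩→ {A}; cost 0
[col 2] JY: children J:{T}, Y:{G} ∪→ {G,T}; cost 1
[col 2] AJY: children A:{C}, JY:{G,T} ∪→ {C,G,T}; cost 1
[col 2] FR: children F:{T}, R:{A} ∪→ {A,T}; cost 1
[col 2] AFJRY: children AJY:{C,G,T}, FR:{A,T} ∩→ {T}; cost 0
[col 3] JY: children J:{G}, Y:{T} ∪→ {G,T}; cost 1
[col 3] AJY: children A:{G}, JY:{G,T} ∩→ {G}; cost 0
[col 3] FR: children F:{C}, R:{A} ∪→ {A,C}; cost 1
[col 3] AFJRY: children AJY:{G}, FR:{A,C} ∪→ {A,C,G}; cost 1
[col 4] JY: children J:{T}, Y:{T} ∩→ {T}; cost 0
[col 4] AJY: children A:{T}, JY:{T} ∩→ {T}; cost 0
[col 4] FR: children F:{T}, R:{G} ∪→ {G,T}; cost 1
[col 4] AFJRY: children AJY:{T}, FR:{G,T} ∩→ {T}; cost 0
[col 5] JY: children J:{G}, Y:{A} ∪→ {A,G}; cost 1
[col 5] AJY: children A:{A}, JY:{A,G} ∩→ {A}; cost 0
[col 5] FR: children F:{C}, R:{G} ∪→ {C,G}; cost 1
[col 5] AFJRY: children AJY:{A}, FR:{C,G} ∪→ {A,C,G}; cost 1
per-site changes: [2, 3, 3, 3, 1, 3]; total = 15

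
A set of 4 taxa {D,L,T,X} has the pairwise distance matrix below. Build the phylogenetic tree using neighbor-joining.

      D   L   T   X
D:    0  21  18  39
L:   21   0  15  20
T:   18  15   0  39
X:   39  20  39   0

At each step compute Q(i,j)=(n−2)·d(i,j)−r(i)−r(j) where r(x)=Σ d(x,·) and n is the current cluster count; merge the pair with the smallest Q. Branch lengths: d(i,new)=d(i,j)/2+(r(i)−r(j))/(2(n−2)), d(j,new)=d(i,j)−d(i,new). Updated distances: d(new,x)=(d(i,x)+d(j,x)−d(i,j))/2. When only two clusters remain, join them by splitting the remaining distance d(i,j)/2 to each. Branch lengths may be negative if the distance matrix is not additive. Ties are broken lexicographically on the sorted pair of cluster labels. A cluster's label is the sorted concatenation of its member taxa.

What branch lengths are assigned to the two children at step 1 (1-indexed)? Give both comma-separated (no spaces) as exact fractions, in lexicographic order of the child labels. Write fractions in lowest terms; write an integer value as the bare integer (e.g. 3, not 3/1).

21/2,15/2

iteration 1: select D,T (d=18, Q=-114); attach at lengths (21/2, 15/2); label the merged cluster DT
  updated: d(DT,L)=9, d(DT,X)=30
iteration 2: select DT,L (d=9, Q=-59); attach at lengths (19/2, -1/2); label the merged cluster DLT
  updated: d(DLT,X)=41/2
iteration 3: select DLT,X (d=41/2); attach at lengths (41/4, 41/4); label the merged cluster DLTX
final tree: (((D:21/2,T:15/2):19/2,L:-1/2):41/4,X:41/4)
total length: 95/2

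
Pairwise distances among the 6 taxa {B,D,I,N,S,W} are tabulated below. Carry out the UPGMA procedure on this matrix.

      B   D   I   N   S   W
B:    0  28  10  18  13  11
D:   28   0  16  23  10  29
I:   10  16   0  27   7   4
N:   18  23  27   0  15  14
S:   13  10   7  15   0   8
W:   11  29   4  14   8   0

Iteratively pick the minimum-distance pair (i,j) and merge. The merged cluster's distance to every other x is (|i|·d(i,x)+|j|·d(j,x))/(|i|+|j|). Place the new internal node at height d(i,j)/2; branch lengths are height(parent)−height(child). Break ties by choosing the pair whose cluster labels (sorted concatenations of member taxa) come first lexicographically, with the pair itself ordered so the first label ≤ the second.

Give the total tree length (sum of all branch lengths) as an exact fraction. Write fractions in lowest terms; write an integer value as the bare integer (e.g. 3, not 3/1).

1. join I+W (d=4) ⇒ IW; edges |I|=2, |W|=2
  updated: d(B,IW)=21/2, d(D,IW)=45/2, d(IW,N)=41/2, d(IW,S)=15/2
2. join IW+S (d=15/2) ⇒ ISW; edges |IW|=7/4, |S|=15/4
  updated: d(B,ISW)=34/3, d(D,ISW)=55/3, d(ISW,N)=56/3
3. join B+ISW (d=34/3) ⇒ BISW; edges |B|=17/3, |ISW|=23/12
  updated: d(BISW,D)=83/4, d(BISW,N)=37/2
4. join BISW+N (d=37/2) ⇒ BINSW; edges |BISW|=43/12, |N|=37/4
  updated: d(BINSW,D)=106/5
5. join BINSW+D (d=106/5) ⇒ BDINSW; edges |BINSW|=27/20, |D|=53/5
final tree: (((B:17/3,((I:2,W:2):7/4,S:15/4):23/12):43/12,N:37/4):27/20,D:53/5)
total length: 628/15

628/15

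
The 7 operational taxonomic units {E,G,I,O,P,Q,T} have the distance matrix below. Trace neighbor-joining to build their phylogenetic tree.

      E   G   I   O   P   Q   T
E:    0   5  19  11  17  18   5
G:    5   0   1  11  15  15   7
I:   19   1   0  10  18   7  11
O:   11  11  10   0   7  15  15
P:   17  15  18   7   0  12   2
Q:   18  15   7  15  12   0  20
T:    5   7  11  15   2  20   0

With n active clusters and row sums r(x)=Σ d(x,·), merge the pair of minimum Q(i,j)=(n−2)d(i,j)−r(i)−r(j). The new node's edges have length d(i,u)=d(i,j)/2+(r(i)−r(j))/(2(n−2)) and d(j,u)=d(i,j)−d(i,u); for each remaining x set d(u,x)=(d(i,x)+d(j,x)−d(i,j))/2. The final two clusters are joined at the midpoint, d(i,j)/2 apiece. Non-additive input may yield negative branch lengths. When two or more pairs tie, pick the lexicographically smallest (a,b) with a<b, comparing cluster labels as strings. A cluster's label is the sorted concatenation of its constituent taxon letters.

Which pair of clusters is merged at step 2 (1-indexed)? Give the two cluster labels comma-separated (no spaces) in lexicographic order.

1. join P+T (d=2, Q=-121) ⇒ PT; edges |P|=21/10, |T|=-1/10
  updated: d(E,PT)=10, d(G,PT)=10, d(I,PT)=27/2, d(O,PT)=10, d(PT,Q)=15
2. join I+Q (d=7, Q=-185/2) ⇒ IQ; edges |I|=17/16, |Q|=95/16
  updated: d(E,IQ)=15, d(G,IQ)=9/2, d(IQ,O)=9, d(IQ,PT)=43/4
3. join E+G (d=5, Q=-113/2) ⇒ EG; edges |E|=17/4, |G|=3/4
  updated: d(EG,IQ)=29/4, d(EG,O)=17/2, d(EG,PT)=15/2
4. join EG+PT (d=15/2, Q=-73/2) ⇒ EGPT; edges |EG|=5/2, |PT|=5
  updated: d(EGPT,IQ)=21/4, d(EGPT,O)=11/2
5. join EGPT+IQ (d=21/4, Q=-79/4) ⇒ EGIPQT; edges |EGPT|=7/8, |IQ|=35/8
  updated: d(EGIPQT,O)=37/8
6. join EGIPQT+O (d=37/8) ⇒ EGIOPQT; edges |EGIPQT|=37/16, |O|=37/16
final tree: ((((E:17/4,G:3/4):5/2,(P:21/10,T:-1/10):5):7/8,(I:17/16,Q:95/16):35/8):37/16,O:37/16)
total length: 251/8

I,Q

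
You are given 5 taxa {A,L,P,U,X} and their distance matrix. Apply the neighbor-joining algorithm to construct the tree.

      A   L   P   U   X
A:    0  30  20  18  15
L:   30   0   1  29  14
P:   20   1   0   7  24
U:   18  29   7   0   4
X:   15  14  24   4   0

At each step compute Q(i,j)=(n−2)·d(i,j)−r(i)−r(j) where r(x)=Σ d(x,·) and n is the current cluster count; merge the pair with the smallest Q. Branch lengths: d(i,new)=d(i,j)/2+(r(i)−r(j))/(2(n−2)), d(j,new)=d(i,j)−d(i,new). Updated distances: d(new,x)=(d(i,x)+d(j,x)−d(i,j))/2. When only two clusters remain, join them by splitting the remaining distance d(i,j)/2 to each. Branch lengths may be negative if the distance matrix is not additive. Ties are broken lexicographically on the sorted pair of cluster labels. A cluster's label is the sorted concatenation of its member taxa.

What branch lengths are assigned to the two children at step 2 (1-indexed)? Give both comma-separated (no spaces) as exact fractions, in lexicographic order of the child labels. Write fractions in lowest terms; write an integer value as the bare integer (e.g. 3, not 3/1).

step 1: merge (L,P) at d=1, Q=-123; branch lengths L→25/6, P→-19/6; new cluster LP
  updated: d(A,LP)=49/2, d(LP,U)=35/2, d(LP,X)=37/2
step 2: merge (A,LP) at d=49/2, Q=-69; branch lengths A→23/2, LP→13; new cluster ALP
  updated: d(ALP,U)=11/2, d(ALP,X)=9/2
step 3: merge (ALP,U) at d=11/2, Q=-14; branch lengths ALP→3, U→5/2; new cluster ALPU
  updated: d(ALPU,X)=3/2
step 4: merge (ALPU,X) at d=3/2; branch lengths ALPU→3/4, X→3/4; new cluster ALPUX
final tree: (((A:23/2,(L:25/6,P:-19/6):13):3,U:5/2):3/4,X:3/4)
total length: 65/2

23/2,13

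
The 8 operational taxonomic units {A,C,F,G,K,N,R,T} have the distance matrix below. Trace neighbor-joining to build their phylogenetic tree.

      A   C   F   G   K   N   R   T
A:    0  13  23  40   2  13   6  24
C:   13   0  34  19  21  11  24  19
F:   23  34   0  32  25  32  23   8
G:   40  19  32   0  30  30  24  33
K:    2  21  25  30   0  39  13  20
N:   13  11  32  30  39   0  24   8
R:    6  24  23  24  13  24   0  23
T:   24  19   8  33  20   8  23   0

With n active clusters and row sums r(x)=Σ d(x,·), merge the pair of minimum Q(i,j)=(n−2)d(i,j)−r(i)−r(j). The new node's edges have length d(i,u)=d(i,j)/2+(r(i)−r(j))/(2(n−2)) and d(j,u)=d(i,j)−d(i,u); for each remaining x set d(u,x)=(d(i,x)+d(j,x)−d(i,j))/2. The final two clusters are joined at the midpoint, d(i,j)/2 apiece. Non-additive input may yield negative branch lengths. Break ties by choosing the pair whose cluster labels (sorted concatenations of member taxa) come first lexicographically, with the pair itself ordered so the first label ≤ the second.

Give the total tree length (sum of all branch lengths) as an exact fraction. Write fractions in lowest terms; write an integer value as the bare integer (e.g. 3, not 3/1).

iteration 1: select F,T (d=8, Q=-264); attach at lengths (15/2, 1/2); label the merged cluster FT
  updated: d(A,FT)=39/2, d(C,FT)=45/2, d(FT,G)=57/2, d(FT,K)=37/2, d(FT,N)=16, d(FT,R)=19
iteration 2: select A,K (d=2, Q=-207); attach at lengths (-2, 4); label the merged cluster AK
  updated: d(AK,C)=16, d(AK,FT)=18, d(AK,G)=34, d(AK,N)=25, d(AK,R)=17/2
iteration 3: select AK,R (d=17/2, Q=-167); attach at lengths (9/2, 4); label the merged cluster AKR
  updated: d(AKR,C)=63/4, d(AKR,FT)=57/4, d(AKR,G)=99/4, d(AKR,N)=81/4
iteration 4: select AKR,FT (d=57/4, Q=-227/2); attach at lengths (73/12, 49/6); label the merged cluster AFKRT
  updated: d(AFKRT,C)=12, d(AFKRT,G)=39/2, d(AFKRT,N)=11
iteration 5: select AFKRT,N (d=11, Q=-145/2); attach at lengths (25/8, 63/8); label the merged cluster AFKNRT
  updated: d(AFKNRT,C)=6, d(AFKNRT,G)=77/4
iteration 6: select AFKNRT,C (d=6, Q=-177/4); attach at lengths (25/8, 23/8); label the merged cluster ACFKNRT
  updated: d(ACFKNRT,G)=129/8
iteration 7: select ACFKNRT,G (d=129/8); attach at lengths (129/16, 129/16); label the merged cluster ACFGKNRT
final tree: ((((((A:-2,K:4):9/2,R:4):73/12,(F:15/2,T:1/2):49/6):25/8,N:63/8):25/8,C:23/8):129/16,G:129/16)
total length: 527/8

527/8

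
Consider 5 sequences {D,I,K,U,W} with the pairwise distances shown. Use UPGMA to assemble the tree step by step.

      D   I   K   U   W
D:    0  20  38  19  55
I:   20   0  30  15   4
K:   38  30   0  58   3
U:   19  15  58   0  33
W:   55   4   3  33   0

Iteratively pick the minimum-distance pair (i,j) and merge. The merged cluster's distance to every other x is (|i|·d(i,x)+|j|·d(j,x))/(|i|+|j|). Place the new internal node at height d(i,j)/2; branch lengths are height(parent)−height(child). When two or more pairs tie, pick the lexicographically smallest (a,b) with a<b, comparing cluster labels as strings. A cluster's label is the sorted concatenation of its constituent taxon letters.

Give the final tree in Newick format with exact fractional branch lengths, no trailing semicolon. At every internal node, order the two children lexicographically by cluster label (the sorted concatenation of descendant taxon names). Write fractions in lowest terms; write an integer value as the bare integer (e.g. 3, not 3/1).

((D:39/4,(I:15/2,U:15/2):9/4):101/12,(K:3/2,W:3/2):50/3)

step 1: merge (K,W) at d=3; branch lengths K→3/2, W→3/2; new cluster KW
  updated: d(D,KW)=93/2, d(I,KW)=17, d(KW,U)=91/2
step 2: merge (I,U) at d=15; branch lengths I→15/2, U→15/2; new cluster IU
  updated: d(D,IU)=39/2, d(IU,KW)=125/4
step 3: merge (D,IU) at d=39/2; branch lengths D→39/4, IU→9/4; new cluster DIU
  updated: d(DIU,KW)=109/3
step 4: merge (DIU,KW) at d=109/3; branch lengths DIU→101/12, KW→50/3; new cluster DIKUW
final tree: ((D:39/4,(I:15/2,U:15/2):9/4):101/12,(K:3/2,W:3/2):50/3)
total length: 661/12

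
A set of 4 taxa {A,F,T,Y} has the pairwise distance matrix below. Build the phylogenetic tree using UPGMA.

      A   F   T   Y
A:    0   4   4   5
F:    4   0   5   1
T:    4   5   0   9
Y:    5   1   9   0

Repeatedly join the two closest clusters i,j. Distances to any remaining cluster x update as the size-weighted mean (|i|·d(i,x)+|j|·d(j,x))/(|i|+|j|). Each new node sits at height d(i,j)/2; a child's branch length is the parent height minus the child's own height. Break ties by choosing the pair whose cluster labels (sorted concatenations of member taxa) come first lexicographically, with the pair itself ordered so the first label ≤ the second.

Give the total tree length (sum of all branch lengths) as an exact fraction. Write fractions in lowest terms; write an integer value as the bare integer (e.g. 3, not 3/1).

33/4

1. join F+Y (d=1) ⇒ FY; edges |F|=1/2, |Y|=1/2
  updated: d(A,FY)=9/2, d(FY,T)=7
2. join A+T (d=4) ⇒ AT; edges |A|=2, |T|=2
  updated: d(AT,FY)=23/4
3. join AT+FY (d=23/4) ⇒ AFTY; edges |AT|=7/8, |FY|=19/8
final tree: ((A:2,T:2):7/8,(F:1/2,Y:1/2):19/8)
total length: 33/4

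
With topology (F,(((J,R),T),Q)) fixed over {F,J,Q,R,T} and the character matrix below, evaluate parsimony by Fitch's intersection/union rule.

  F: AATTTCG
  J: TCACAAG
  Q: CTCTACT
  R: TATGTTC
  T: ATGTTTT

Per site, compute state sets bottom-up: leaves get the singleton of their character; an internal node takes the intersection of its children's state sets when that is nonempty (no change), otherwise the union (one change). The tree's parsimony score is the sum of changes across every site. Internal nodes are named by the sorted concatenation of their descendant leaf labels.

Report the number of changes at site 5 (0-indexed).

site 0, node JR: J={T} ∩ R={T} → {T} (+0)
site 0, node JRT: JR={T} ∪ T={A} → {A,T} (+1)
site 0, node JQRT: JRT={A,T} ∪ Q={C} → {A,C,T} (+1)
site 0, node FJQRT: F={A} ∩ JQRT={A,C,T} → {A} (+0)
site 1, node JR: J={C} ∪ R={A} → {A,C} (+1)
site 1, node JRT: JR={A,C} ∪ T={T} → {A,C,T} (+1)
site 1, node JQRT: JRT={A,C,T} ∩ Q={T} → {T} (+0)
site 1, node FJQRT: F={A} ∪ JQRT={T} → {A,T} (+1)
site 2, node JR: J={A} ∪ R={T} → {A,T} (+1)
site 2, node JRT: JR={A,T} ∪ T={G} → {A,G,T} (+1)
site 2, node JQRT: JRT={A,G,T} ∪ Q={C} → {A,C,G,T} (+1)
site 2, node FJQRT: F={T} ∩ JQRT={A,C,G,T} → {T} (+0)
site 3, node JR: J={C} ∪ R={G} → {C,G} (+1)
site 3, node JRT: JR={C,G} ∪ T={T} → {C,G,T} (+1)
site 3, node JQRT: JRT={C,G,T} ∩ Q={T} → {T} (+0)
site 3, node FJQRT: F={T} ∩ JQRT={T} → {T} (+0)
site 4, node JR: J={A} ∪ R={T} → {A,T} (+1)
site 4, node JRT: JR={A,T} ∩ T={T} → {T} (+0)
site 4, node JQRT: JRT={T} ∪ Q={A} → {A,T} (+1)
site 4, node FJQRT: F={T} ∩ JQRT={A,T} → {T} (+0)
site 5, node JR: J={A} ∪ R={T} → {A,T} (+1)
site 5, node JRT: JR={A,T} ∩ T={T} → {T} (+0)
site 5, node JQRT: JRT={T} ∪ Q={C} → {C,T} (+1)
site 5, node FJQRT: F={C} ∩ JQRT={C,T} → {C} (+0)
site 6, node JR: J={G} ∪ R={C} → {C,G} (+1)
site 6, node JRT: JR={C,G} ∪ T={T} → {C,G,T} (+1)
site 6, node JQRT: JRT={C,G,T} ∩ Q={T} → {T} (+0)
site 6, node FJQRT: F={G} ∪ JQRT={T} → {G,T} (+1)
per-site changes: [2, 3, 3, 2, 2, 2, 3]; total = 17

2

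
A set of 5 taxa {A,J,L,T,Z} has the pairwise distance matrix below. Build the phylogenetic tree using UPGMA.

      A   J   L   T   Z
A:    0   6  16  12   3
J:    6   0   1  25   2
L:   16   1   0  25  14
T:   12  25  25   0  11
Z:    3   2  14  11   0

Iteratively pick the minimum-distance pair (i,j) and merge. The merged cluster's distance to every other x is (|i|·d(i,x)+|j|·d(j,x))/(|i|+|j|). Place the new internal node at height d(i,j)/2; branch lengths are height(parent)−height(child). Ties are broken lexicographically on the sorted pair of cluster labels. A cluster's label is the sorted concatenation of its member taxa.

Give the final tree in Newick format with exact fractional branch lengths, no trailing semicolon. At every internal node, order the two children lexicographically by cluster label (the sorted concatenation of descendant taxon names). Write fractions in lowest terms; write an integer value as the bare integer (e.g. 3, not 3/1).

(((A:3/2,Z:3/2):13/4,(J:1/2,L:1/2):17/4):35/8,T:73/8)

step 1: merge (J,L) at d=1; branch lengths J→1/2, L→1/2; new cluster JL
  updated: d(A,JL)=11, d(JL,T)=25, d(JL,Z)=8
step 2: merge (A,Z) at d=3; branch lengths A→3/2, Z→3/2; new cluster AZ
  updated: d(AZ,JL)=19/2, d(AZ,T)=23/2
step 3: merge (AZ,JL) at d=19/2; branch lengths AZ→13/4, JL→17/4; new cluster AJLZ
  updated: d(AJLZ,T)=73/4
step 4: merge (AJLZ,T) at d=73/4; branch lengths AJLZ→35/8, T→73/8; new cluster AJLTZ
final tree: (((A:3/2,Z:3/2):13/4,(J:1/2,L:1/2):17/4):35/8,T:73/8)
total length: 25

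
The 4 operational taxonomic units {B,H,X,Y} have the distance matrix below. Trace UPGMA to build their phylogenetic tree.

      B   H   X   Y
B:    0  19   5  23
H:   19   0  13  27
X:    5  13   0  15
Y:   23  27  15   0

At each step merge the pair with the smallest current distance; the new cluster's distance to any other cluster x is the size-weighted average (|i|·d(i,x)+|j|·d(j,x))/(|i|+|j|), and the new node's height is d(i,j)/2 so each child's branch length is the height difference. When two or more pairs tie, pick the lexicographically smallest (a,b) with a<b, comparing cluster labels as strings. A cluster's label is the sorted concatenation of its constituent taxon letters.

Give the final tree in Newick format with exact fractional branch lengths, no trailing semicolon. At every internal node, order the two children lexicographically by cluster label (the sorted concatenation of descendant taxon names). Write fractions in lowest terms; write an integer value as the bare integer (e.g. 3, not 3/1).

iteration 1: select B,X (d=5); attach at lengths (5/2, 5/2); label the merged cluster BX
  updated: d(BX,H)=16, d(BX,Y)=19
iteration 2: select BX,H (d=16); attach at lengths (11/2, 8); label the merged cluster BHX
  updated: d(BHX,Y)=65/3
iteration 3: select BHX,Y (d=65/3); attach at lengths (17/6, 65/6); label the merged cluster BHXY
final tree: (((B:5/2,X:5/2):11/2,H:8):17/6,Y:65/6)
total length: 193/6

(((B:5/2,X:5/2):11/2,H:8):17/6,Y:65/6)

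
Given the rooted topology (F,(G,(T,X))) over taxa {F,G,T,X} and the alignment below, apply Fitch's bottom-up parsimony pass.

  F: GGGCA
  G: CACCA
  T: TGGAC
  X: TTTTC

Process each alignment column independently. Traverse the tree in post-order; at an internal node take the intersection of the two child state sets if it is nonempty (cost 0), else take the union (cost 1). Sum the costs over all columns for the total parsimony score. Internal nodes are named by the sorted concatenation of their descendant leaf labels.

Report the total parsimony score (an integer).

[col 0] TX: children T:{T}, X:{T} ∩→ {T}; cost 0
[col 0] GTX: children G:{C}, TX:{T} ∪→ {C,T}; cost 1
[col 0] FGTX: children F:{G}, GTX:{C,T} ∪→ {C,G,T}; cost 1
[col 1] TX: children T:{G}, X:{T} ∪→ {G,T}; cost 1
[col 1] GTX: children G:{A}, TX:{G,T} ∪→ {A,G,T}; cost 1
[col 1] FGTX: children F:{G}, GTX:{A,G,T} ∩→ {G}; cost 0
[col 2] TX: children T:{G}, X:{T} ∪→ {G,T}; cost 1
[col 2] GTX: children G:{C}, TX:{G,T} ∪→ {C,G,T}; cost 1
[col 2] FGTX: children F:{G}, GTX:{C,G,T} ∩→ {G}; cost 0
[col 3] TX: children T:{A}, X:{T} ∪→ {A,T}; cost 1
[col 3] GTX: children G:{C}, TX:{A,T} ∪→ {A,C,T}; cost 1
[col 3] FGTX: children F:{C}, GTX:{A,C,T} ∩→ {C}; cost 0
[col 4] TX: children T:{C}, X:{C} ∩→ {C}; cost 0
[col 4] GTX: children G:{A}, TX:{C} ∪→ {A,C}; cost 1
[col 4] FGTX: children F:{A}, GTX:{A,C} ∩→ {A}; cost 0
per-site changes: [2, 2, 2, 2, 1]; total = 9

9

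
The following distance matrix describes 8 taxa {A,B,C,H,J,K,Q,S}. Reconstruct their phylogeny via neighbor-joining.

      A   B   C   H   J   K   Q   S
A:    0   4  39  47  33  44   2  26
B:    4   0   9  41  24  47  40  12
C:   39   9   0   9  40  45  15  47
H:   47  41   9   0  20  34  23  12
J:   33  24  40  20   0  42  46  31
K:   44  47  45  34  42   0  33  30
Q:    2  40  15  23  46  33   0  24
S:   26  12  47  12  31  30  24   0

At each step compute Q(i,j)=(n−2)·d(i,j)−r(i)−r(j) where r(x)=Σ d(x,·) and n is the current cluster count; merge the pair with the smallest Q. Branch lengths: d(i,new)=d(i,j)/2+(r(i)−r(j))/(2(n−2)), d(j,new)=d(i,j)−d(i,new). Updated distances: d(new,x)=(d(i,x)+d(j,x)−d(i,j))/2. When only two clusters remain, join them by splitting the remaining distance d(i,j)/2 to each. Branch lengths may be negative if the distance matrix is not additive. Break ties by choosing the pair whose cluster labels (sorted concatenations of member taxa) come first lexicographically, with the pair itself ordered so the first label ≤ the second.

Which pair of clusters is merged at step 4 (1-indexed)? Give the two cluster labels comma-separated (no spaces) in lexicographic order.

1. join A+Q (d=2, Q=-366) ⇒ AQ; edges |A|=2, |Q|=0
  updated: d(AQ,B)=21, d(AQ,C)=26, d(AQ,H)=34, d(AQ,J)=77/2, d(AQ,K)=75/2, d(AQ,S)=24
2. join B+C (d=9, Q=-285) ⇒ BC; edges |B|=23/10, |C|=67/10
  updated: d(AQ,BC)=19, d(BC,H)=41/2, d(BC,J)=55/2, d(BC,K)=83/2, d(BC,S)=25
3. join AQ+BC (d=19, Q=-421/2) ⇒ ABCQ; edges |AQ|=191/16, |BC|=113/16
  updated: d(ABCQ,H)=71/4, d(ABCQ,J)=47/2, d(ABCQ,K)=30, d(ABCQ,S)=15
4. join H+J (d=20, Q=-561/4) ⇒ HJ; edges |H|=109/24, |J|=371/24
  updated: d(ABCQ,HJ)=85/8, d(HJ,K)=28, d(HJ,S)=23/2
5. join ABCQ+HJ (d=85/8, Q=-169/2) ⇒ ABCHJQ; edges |ABCQ|=107/16, |HJ|=63/16
  updated: d(ABCHJQ,K)=379/16, d(ABCHJQ,S)=127/16
6. join ABCHJQ+K (d=379/16, Q=-493/8) ⇒ ABCHJKQ; edges |ABCHJQ|=13/16, |K|=183/8
  updated: d(ABCHJKQ,S)=57/8
7. join ABCHJKQ+S (d=57/8) ⇒ ABCHJKQS; edges |ABCHJKQ|=57/16, |S|=57/16
final tree: (((((A:2,Q:0):191/16,(B:23/10,C:67/10):113/16):107/16,(H:109/24,J:371/24):63/16):13/16,K:183/8):57/16,S:57/16)
total length: 1463/16

H,J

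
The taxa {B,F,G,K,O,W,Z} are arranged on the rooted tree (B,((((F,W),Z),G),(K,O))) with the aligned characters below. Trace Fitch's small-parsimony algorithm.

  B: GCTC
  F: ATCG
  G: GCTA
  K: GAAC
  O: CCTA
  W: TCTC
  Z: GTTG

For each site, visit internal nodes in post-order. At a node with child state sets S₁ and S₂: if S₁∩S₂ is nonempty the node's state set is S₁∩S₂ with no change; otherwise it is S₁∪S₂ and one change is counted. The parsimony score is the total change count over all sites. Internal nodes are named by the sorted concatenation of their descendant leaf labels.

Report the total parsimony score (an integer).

12

site 0, node FW: F={A} ∪ W={T} → {A,T} (+1)
site 0, node FWZ: FW={A,T} ∪ Z={G} → {A,G,T} (+1)
site 0, node FGWZ: FWZ={A,G,T} ∩ G={G} → {G} (+0)
site 0, node KO: K={G} ∪ O={C} → {C,G} (+1)
site 0, node FGKOWZ: FGWZ={G} ∩ KO={C,G} → {G} (+0)
site 0, node BFGKOWZ: B={G} ∩ FGKOWZ={G} → {G} (+0)
site 1, node FW: F={T} ∪ W={C} → {C,T} (+1)
site 1, node FWZ: FW={C,T} ∩ Z={T} → {T} (+0)
site 1, node FGWZ: FWZ={T} ∪ G={C} → {C,T} (+1)
site 1, node KO: K={A} ∪ O={C} → {A,C} (+1)
site 1, node FGKOWZ: FGWZ={C,T} ∩ KO={A,C} → {C} (+0)
site 1, node BFGKOWZ: B={C} ∩ FGKOWZ={C} → {C} (+0)
site 2, node FW: F={C} ∪ W={T} → {C,T} (+1)
site 2, node FWZ: FW={C,T} ∩ Z={T} → {T} (+0)
site 2, node FGWZ: FWZ={T} ∩ G={T} → {T} (+0)
site 2, node KO: K={A} ∪ O={T} → {A,T} (+1)
site 2, node FGKOWZ: FGWZ={T} ∩ KO={A,T} → {T} (+0)
site 2, node BFGKOWZ: B={T} ∩ FGKOWZ={T} → {T} (+0)
site 3, node FW: F={G} ∪ W={C} → {C,G} (+1)
site 3, node FWZ: FW={C,G} ∩ Z={G} → {G} (+0)
site 3, node FGWZ: FWZ={G} ∪ G={A} → {A,G} (+1)
site 3, node KO: K={C} ∪ O={A} → {A,C} (+1)
site 3, node FGKOWZ: FGWZ={A,G} ∩ KO={A,C} → {A} (+0)
site 3, node BFGKOWZ: B={C} ∪ FGKOWZ={A} → {A,C} (+1)
per-site changes: [3, 3, 2, 4]; total = 12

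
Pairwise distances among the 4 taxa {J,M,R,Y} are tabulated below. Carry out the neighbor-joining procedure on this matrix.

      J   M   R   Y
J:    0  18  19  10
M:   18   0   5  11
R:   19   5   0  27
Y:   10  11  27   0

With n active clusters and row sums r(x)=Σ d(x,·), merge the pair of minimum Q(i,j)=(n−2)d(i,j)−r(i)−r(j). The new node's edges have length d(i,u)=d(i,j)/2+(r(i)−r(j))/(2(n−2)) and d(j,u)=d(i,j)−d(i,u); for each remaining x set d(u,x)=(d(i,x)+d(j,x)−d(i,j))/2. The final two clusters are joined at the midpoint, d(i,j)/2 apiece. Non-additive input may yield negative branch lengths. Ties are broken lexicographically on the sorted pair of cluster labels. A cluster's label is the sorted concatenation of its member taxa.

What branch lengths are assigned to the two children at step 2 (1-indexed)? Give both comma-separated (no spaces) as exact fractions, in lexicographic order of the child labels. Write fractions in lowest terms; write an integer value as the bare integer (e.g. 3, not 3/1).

iteration 1: select J,Y (d=10, Q=-75); attach at lengths (19/4, 21/4); label the merged cluster JY
  updated: d(JY,M)=19/2, d(JY,R)=18
iteration 2: select JY,M (d=19/2, Q=-65/2); attach at lengths (45/4, -7/4); label the merged cluster JMY
  updated: d(JMY,R)=27/4
iteration 3: select JMY,R (d=27/4); attach at lengths (27/8, 27/8); label the merged cluster JMRY
final tree: (((J:19/4,Y:21/4):45/4,M:-7/4):27/8,R:27/8)
total length: 105/4

45/4,-7/4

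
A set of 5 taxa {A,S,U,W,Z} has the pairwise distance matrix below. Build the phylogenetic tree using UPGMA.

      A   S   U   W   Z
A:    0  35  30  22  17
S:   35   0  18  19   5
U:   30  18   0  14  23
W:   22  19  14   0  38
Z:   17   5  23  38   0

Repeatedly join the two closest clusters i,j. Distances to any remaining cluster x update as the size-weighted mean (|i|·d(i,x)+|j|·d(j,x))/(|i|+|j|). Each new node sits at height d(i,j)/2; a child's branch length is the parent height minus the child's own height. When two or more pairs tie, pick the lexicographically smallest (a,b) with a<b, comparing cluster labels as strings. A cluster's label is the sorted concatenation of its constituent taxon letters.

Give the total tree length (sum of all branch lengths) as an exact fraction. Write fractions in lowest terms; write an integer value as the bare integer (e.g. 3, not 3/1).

step 1: merge (S,Z) at d=5; branch lengths S→5/2, Z→5/2; new cluster SZ
  updated: d(A,SZ)=26, d(SZ,U)=41/2, d(SZ,W)=57/2
step 2: merge (U,W) at d=14; branch lengths U→7, W→7; new cluster UW
  updated: d(A,UW)=26, d(SZ,UW)=49/2
step 3: merge (SZ,UW) at d=49/2; branch lengths SZ→39/4, UW→21/4; new cluster SUWZ
  updated: d(A,SUWZ)=26
step 4: merge (A,SUWZ) at d=26; branch lengths A→13, SUWZ→3/4; new cluster ASUWZ
final tree: (A:13,((S:5/2,Z:5/2):39/4,(U:7,W:7):21/4):3/4)
total length: 191/4

191/4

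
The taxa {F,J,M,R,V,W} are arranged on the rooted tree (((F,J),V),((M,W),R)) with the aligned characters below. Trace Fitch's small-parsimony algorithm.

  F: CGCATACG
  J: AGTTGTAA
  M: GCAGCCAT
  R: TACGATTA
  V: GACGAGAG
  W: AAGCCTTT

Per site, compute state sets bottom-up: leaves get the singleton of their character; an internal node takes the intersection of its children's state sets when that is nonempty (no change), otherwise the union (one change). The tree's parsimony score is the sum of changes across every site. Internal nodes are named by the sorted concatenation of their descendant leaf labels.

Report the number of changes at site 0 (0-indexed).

site 0, node FJ: F={C} ∪ J={A} → {A,C} (+1)
site 0, node FJV: FJ={A,C} ∪ V={G} → {A,C,G} (+1)
site 0, node MW: M={G} ∪ W={A} → {A,G} (+1)
site 0, node MRW: MW={A,G} ∪ R={T} → {A,G,T} (+1)
site 0, node FJMRVW: FJV={A,C,G} ∩ MRW={A,G,T} → {A,G} (+0)
site 1, node FJ: F={G} ∩ J={G} → {G} (+0)
site 1, node FJV: FJ={G} ∪ V={A} → {A,G} (+1)
site 1, node MW: M={C} ∪ W={A} → {A,C} (+1)
site 1, node MRW: MW={A,C} ∩ R={A} → {A} (+0)
site 1, node FJMRVW: FJV={A,G} ∩ MRW={A} → {A} (+0)
site 2, node FJ: F={C} ∪ J={T} → {C,T} (+1)
site 2, node FJV: FJ={C,T} ∩ V={C} → {C} (+0)
site 2, node MW: M={A} ∪ W={G} → {A,G} (+1)
site 2, node MRW: MW={A,G} ∪ R={C} → {A,C,G} (+1)
site 2, node FJMRVW: FJV={C} ∩ MRW={A,C,G} → {C} (+0)
site 3, node FJ: F={A} ∪ J={T} → {A,T} (+1)
site 3, node FJV: FJ={A,T} ∪ V={G} → {A,G,T} (+1)
site 3, node MW: M={G} ∪ W={C} → {C,G} (+1)
site 3, node MRW: MW={C,G} ∩ R={G} → {G} (+0)
site 3, node FJMRVW: FJV={A,G,T} ∩ MRW={G} → {G} (+0)
site 4, node FJ: F={T} ∪ J={G} → {G,T} (+1)
site 4, node FJV: FJ={G,T} ∪ V={A} → {A,G,T} (+1)
site 4, node MW: M={C} ∩ W={C} → {C} (+0)
site 4, node MRW: MW={C} ∪ R={A} → {A,C} (+1)
site 4, node FJMRVW: FJV={A,G,T} ∩ MRW={A,C} → {A} (+0)
site 5, node FJ: F={A} ∪ J={T} → {A,T} (+1)
site 5, node FJV: FJ={A,T} ∪ V={G} → {A,G,T} (+1)
site 5, node MW: M={C} ∪ W={T} → {C,T} (+1)
site 5, node MRW: MW={C,T} ∩ R={T} → {T} (+0)
site 5, node FJMRVW: FJV={A,G,T} ∩ MRW={T} → {T} (+0)
site 6, node FJ: F={C} ∪ J={A} → {A,C} (+1)
site 6, node FJV: FJ={A,C} ∩ V={A} → {A} (+0)
site 6, node MW: M={A} ∪ W={T} → {A,T} (+1)
site 6, node MRW: MW={A,T} ∩ R={T} → {T} (+0)
site 6, node FJMRVW: FJV={A} ∪ MRW={T} → {A,T} (+1)
site 7, node FJ: F={G} ∪ J={A} → {A,G} (+1)
site 7, node FJV: FJ={A,G} ∩ V={G} → {G} (+0)
site 7, node MW: M={T} ∩ W={T} → {T} (+0)
site 7, node MRW: MW={T} ∪ R={A} → {A,T} (+1)
site 7, node FJMRVW: FJV={G} ∪ MRW={A,T} → {A,G,T} (+1)
per-site changes: [4, 2, 3, 3, 3, 3, 3, 3]; total = 24

4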